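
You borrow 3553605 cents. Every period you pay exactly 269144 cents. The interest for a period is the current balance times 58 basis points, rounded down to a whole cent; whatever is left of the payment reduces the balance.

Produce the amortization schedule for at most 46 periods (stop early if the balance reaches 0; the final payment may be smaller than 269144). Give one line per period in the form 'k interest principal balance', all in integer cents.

1. interest=⌊3553605·58/10000⌋=20610; principal=269144-20610=248534; balance=3553605-248534=3305071
2. interest=⌊3305071·58/10000⌋=19169; principal=269144-19169=249975; balance=3305071-249975=3055096
3. interest=⌊3055096·58/10000⌋=17719; principal=269144-17719=251425; balance=3055096-251425=2803671
4. interest=⌊2803671·58/10000⌋=16261; principal=269144-16261=252883; balance=2803671-252883=2550788
5. interest=⌊2550788·58/10000⌋=14794; principal=269144-14794=254350; balance=2550788-254350=2296438
6. interest=⌊2296438·58/10000⌋=13319; principal=269144-13319=255825; balance=2296438-255825=2040613
7. interest=⌊2040613·58/10000⌋=11835; principal=269144-11835=257309; balance=2040613-257309=1783304
8. interest=⌊1783304·58/10000⌋=10343; principal=269144-10343=258801; balance=1783304-258801=1524503
9. interest=⌊1524503·58/10000⌋=8842; principal=269144-8842=260302; balance=1524503-260302=1264201
10. interest=⌊1264201·58/10000⌋=7332; principal=269144-7332=261812; balance=1264201-261812=1002389
11. interest=⌊1002389·58/10000⌋=5813; principal=269144-5813=263331; balance=1002389-263331=739058
12. interest=⌊739058·58/10000⌋=4286; principal=269144-4286=264858; balance=739058-264858=474200
13. interest=⌊474200·58/10000⌋=2750; principal=269144-2750=266394; balance=474200-266394=207806
14. interest=⌊207806·58/10000⌋=1205; principal=min(269144-1205,207806)=207806; balance=207806-207806=0

1 20610 248534 3305071
2 19169 249975 3055096
3 17719 251425 2803671
4 16261 252883 2550788
5 14794 254350 2296438
6 13319 255825 2040613
7 11835 257309 1783304
8 10343 258801 1524503
9 8842 260302 1264201
10 7332 261812 1002389
11 5813 263331 739058
12 4286 264858 474200
13 2750 266394 207806
14 1205 207806 0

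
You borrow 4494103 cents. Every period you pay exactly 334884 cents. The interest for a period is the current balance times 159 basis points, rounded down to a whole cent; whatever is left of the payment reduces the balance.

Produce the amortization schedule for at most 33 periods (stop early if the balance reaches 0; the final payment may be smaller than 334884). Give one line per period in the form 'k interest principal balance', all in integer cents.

1. interest=⌊4494103·159/10000⌋=71456; principal=334884-71456=263428; balance=4494103-263428=4230675
2. interest=⌊4230675·159/10000⌋=67267; principal=334884-67267=267617; balance=4230675-267617=3963058
3. interest=⌊3963058·159/10000⌋=63012; principal=334884-63012=271872; balance=3963058-271872=3691186
4. interest=⌊3691186·159/10000⌋=58689; principal=334884-58689=276195; balance=3691186-276195=3414991
5. interest=⌊3414991·159/10000⌋=54298; principal=334884-54298=280586; balance=3414991-280586=3134405
6. interest=⌊3134405·159/10000⌋=49837; principal=334884-49837=285047; balance=3134405-285047=2849358
7. interest=⌊2849358·159/10000⌋=45304; principal=334884-45304=289580; balance=2849358-289580=2559778
8. interest=⌊2559778·159/10000⌋=40700; principal=334884-40700=294184; balance=2559778-294184=2265594
9. interest=⌊2265594·159/10000⌋=36022; principal=334884-36022=298862; balance=2265594-298862=1966732
10. interest=⌊1966732·159/10000⌋=31271; principal=334884-31271=303613; balance=1966732-303613=1663119
11. interest=⌊1663119·159/10000⌋=26443; principal=334884-26443=308441; balance=1663119-308441=1354678
12. interest=⌊1354678·159/10000⌋=21539; principal=334884-21539=313345; balance=1354678-313345=1041333
13. interest=⌊1041333·159/10000⌋=16557; principal=334884-16557=318327; balance=1041333-318327=723006
14. interest=⌊723006·159/10000⌋=11495; principal=334884-11495=323389; balance=723006-323389=399617
15. interest=⌊399617·159/10000⌋=6353; principal=334884-6353=328531; balance=399617-328531=71086
16. interest=⌊71086·159/10000⌋=1130; principal=min(334884-1130,71086)=71086; balance=71086-71086=0

1 71456 263428 4230675
2 67267 267617 3963058
3 63012 271872 3691186
4 58689 276195 3414991
5 54298 280586 3134405
6 49837 285047 2849358
7 45304 289580 2559778
8 40700 294184 2265594
9 36022 298862 1966732
10 31271 303613 1663119
11 26443 308441 1354678
12 21539 313345 1041333
13 16557 318327 723006
14 11495 323389 399617
15 6353 328531 71086
16 1130 71086 0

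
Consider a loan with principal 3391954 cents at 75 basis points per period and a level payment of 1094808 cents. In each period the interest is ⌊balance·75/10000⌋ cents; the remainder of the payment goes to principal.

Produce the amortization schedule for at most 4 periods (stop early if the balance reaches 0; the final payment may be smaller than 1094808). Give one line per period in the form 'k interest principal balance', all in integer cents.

1 25439 1069369 2322585
2 17419 1077389 1245196
3 9338 1085470 159726
4 1197 159726 0

1. interest=⌊3391954·75/10000⌋=25439; principal=1094808-25439=1069369; balance=3391954-1069369=2322585
2. interest=⌊2322585·75/10000⌋=17419; principal=1094808-17419=1077389; balance=2322585-1077389=1245196
3. interest=⌊1245196·75/10000⌋=9338; principal=1094808-9338=1085470; balance=1245196-1085470=159726
4. interest=⌊159726·75/10000⌋=1197; principal=min(1094808-1197,159726)=159726; balance=159726-159726=0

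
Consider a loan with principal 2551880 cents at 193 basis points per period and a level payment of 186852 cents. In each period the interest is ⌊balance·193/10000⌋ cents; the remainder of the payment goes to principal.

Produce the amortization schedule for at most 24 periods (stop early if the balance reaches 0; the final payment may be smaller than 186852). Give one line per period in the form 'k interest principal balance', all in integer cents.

1 49251 137601 2414279
2 46595 140257 2274022
3 43888 142964 2131058
4 41129 145723 1985335
5 38316 148536 1836799
6 35450 151402 1685397
7 32528 154324 1531073
8 29549 157303 1373770
9 26513 160339 1213431
10 23419 163433 1049998
11 20264 166588 883410
12 17049 169803 713607
13 13772 173080 540527
14 10432 176420 364107
15 7027 179825 184282
16 3556 183296 986
17 19 986 0

1. interest=⌊2551880·193/10000⌋=49251; principal=186852-49251=137601; balance=2551880-137601=2414279
2. interest=⌊2414279·193/10000⌋=46595; principal=186852-46595=140257; balance=2414279-140257=2274022
3. interest=⌊2274022·193/10000⌋=43888; principal=186852-43888=142964; balance=2274022-142964=2131058
4. interest=⌊2131058·193/10000⌋=41129; principal=186852-41129=145723; balance=2131058-145723=1985335
5. interest=⌊1985335·193/10000⌋=38316; principal=186852-38316=148536; balance=1985335-148536=1836799
6. interest=⌊1836799·193/10000⌋=35450; principal=186852-35450=151402; balance=1836799-151402=1685397
7. interest=⌊1685397·193/10000⌋=32528; principal=186852-32528=154324; balance=1685397-154324=1531073
8. interest=⌊1531073·193/10000⌋=29549; principal=186852-29549=157303; balance=1531073-157303=1373770
9. interest=⌊1373770·193/10000⌋=26513; principal=186852-26513=160339; balance=1373770-160339=1213431
10. interest=⌊1213431·193/10000⌋=23419; principal=186852-23419=163433; balance=1213431-163433=1049998
11. interest=⌊1049998·193/10000⌋=20264; principal=186852-20264=166588; balance=1049998-166588=883410
12. interest=⌊883410·193/10000⌋=17049; principal=186852-17049=169803; balance=883410-169803=713607
13. interest=⌊713607·193/10000⌋=13772; principal=186852-13772=173080; balance=713607-173080=540527
14. interest=⌊540527·193/10000⌋=10432; principal=186852-10432=176420; balance=540527-176420=364107
15. interest=⌊364107·193/10000⌋=7027; principal=186852-7027=179825; balance=364107-179825=184282
16. interest=⌊184282·193/10000⌋=3556; principal=186852-3556=183296; balance=184282-183296=986
17. interest=⌊986·193/10000⌋=19; principal=min(186852-19,986)=986; balance=986-986=0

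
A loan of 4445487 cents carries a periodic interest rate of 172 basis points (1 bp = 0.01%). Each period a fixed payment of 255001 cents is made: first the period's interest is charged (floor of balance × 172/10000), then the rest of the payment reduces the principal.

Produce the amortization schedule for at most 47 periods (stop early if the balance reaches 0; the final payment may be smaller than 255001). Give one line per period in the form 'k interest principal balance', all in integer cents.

1 76462 178539 4266948
2 73391 181610 4085338
3 70267 184734 3900604
4 67090 187911 3712693
5 63858 191143 3521550
6 60570 194431 3327119
7 57226 197775 3129344
8 53824 201177 2928167
9 50364 204637 2723530
10 46844 208157 2515373
11 43264 211737 2303636
12 39622 215379 2088257
13 35918 219083 1869174
14 32149 222852 1646322
15 28316 226685 1419637
16 24417 230584 1189053
17 20451 234550 954503
18 16417 238584 715919
19 12313 242688 473231
20 8139 246862 226369
21 3893 226369 0

1. interest=⌊4445487·172/10000⌋=76462; principal=255001-76462=178539; balance=4445487-178539=4266948
2. interest=⌊4266948·172/10000⌋=73391; principal=255001-73391=181610; balance=4266948-181610=4085338
3. interest=⌊4085338·172/10000⌋=70267; principal=255001-70267=184734; balance=4085338-184734=3900604
4. interest=⌊3900604·172/10000⌋=67090; principal=255001-67090=187911; balance=3900604-187911=3712693
5. interest=⌊3712693·172/10000⌋=63858; principal=255001-63858=191143; balance=3712693-191143=3521550
6. interest=⌊3521550·172/10000⌋=60570; principal=255001-60570=194431; balance=3521550-194431=3327119
7. interest=⌊3327119·172/10000⌋=57226; principal=255001-57226=197775; balance=3327119-197775=3129344
8. interest=⌊3129344·172/10000⌋=53824; principal=255001-53824=201177; balance=3129344-201177=2928167
9. interest=⌊2928167·172/10000⌋=50364; principal=255001-50364=204637; balance=2928167-204637=2723530
10. interest=⌊2723530·172/10000⌋=46844; principal=255001-46844=208157; balance=2723530-208157=2515373
11. interest=⌊2515373·172/10000⌋=43264; principal=255001-43264=211737; balance=2515373-211737=2303636
12. interest=⌊2303636·172/10000⌋=39622; principal=255001-39622=215379; balance=2303636-215379=2088257
13. interest=⌊2088257·172/10000⌋=35918; principal=255001-35918=219083; balance=2088257-219083=1869174
14. interest=⌊1869174·172/10000⌋=32149; principal=255001-32149=222852; balance=1869174-222852=1646322
15. interest=⌊1646322·172/10000⌋=28316; principal=255001-28316=226685; balance=1646322-226685=1419637
16. interest=⌊1419637·172/10000⌋=24417; principal=255001-24417=230584; balance=1419637-230584=1189053
17. interest=⌊1189053·172/10000⌋=20451; principal=255001-20451=234550; balance=1189053-234550=954503
18. interest=⌊954503·172/10000⌋=16417; principal=255001-16417=238584; balance=954503-238584=715919
19. interest=⌊715919·172/10000⌋=12313; principal=255001-12313=242688; balance=715919-242688=473231
20. interest=⌊473231·172/10000⌋=8139; principal=255001-8139=246862; balance=473231-246862=226369
21. interest=⌊226369·172/10000⌋=3893; principal=min(255001-3893,226369)=226369; balance=226369-226369=0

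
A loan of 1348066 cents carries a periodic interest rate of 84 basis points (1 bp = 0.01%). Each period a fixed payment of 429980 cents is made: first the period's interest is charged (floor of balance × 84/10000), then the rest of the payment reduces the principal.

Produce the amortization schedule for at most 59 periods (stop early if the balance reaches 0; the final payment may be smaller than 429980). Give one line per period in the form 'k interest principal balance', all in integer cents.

1 11323 418657 929409
2 7807 422173 507236
3 4260 425720 81516
4 684 81516 0

1. interest=⌊1348066·84/10000⌋=11323; principal=429980-11323=418657; balance=1348066-418657=929409
2. interest=⌊929409·84/10000⌋=7807; principal=429980-7807=422173; balance=929409-422173=507236
3. interest=⌊507236·84/10000⌋=4260; principal=429980-4260=425720; balance=507236-425720=81516
4. interest=⌊81516·84/10000⌋=684; principal=min(429980-684,81516)=81516; balance=81516-81516=0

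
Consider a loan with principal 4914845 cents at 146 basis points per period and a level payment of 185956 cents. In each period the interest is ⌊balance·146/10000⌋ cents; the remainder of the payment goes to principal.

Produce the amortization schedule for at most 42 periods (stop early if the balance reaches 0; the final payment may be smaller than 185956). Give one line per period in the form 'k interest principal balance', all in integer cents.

1 71756 114200 4800645
2 70089 115867 4684778
3 68397 117559 4567219
4 66681 119275 4447944
5 64939 121017 4326927
6 63173 122783 4204144
7 61380 124576 4079568
8 59561 126395 3953173
9 57716 128240 3824933
10 55844 130112 3694821
11 53944 132012 3562809
12 52017 133939 3428870
13 50061 135895 3292975
14 48077 137879 3155096
15 46064 139892 3015204
16 44021 141935 2873269
17 41949 144007 2729262
18 39847 146109 2583153
19 37714 148242 2434911
20 35549 150407 2284504
21 33353 152603 2131901
22 31125 154831 1977070
23 28865 157091 1819979
24 26571 159385 1660594
25 24244 161712 1498882
26 21883 164073 1334809
27 19488 166468 1168341
28 17057 168899 999442
29 14591 171365 828077
30 12089 173867 654210
31 9551 176405 477805
32 6975 178981 298824
33 4362 181594 117230
34 1711 117230 0

1. interest=⌊4914845·146/10000⌋=71756; principal=185956-71756=114200; balance=4914845-114200=4800645
2. interest=⌊4800645·146/10000⌋=70089; principal=185956-70089=115867; balance=4800645-115867=4684778
3. interest=⌊4684778·146/10000⌋=68397; principal=185956-68397=117559; balance=4684778-117559=4567219
4. interest=⌊4567219·146/10000⌋=66681; principal=185956-66681=119275; balance=4567219-119275=4447944
5. interest=⌊4447944·146/10000⌋=64939; principal=185956-64939=121017; balance=4447944-121017=4326927
6. interest=⌊4326927·146/10000⌋=63173; principal=185956-63173=122783; balance=4326927-122783=4204144
7. interest=⌊4204144·146/10000⌋=61380; principal=185956-61380=124576; balance=4204144-124576=4079568
8. interest=⌊4079568·146/10000⌋=59561; principal=185956-59561=126395; balance=4079568-126395=3953173
9. interest=⌊3953173·146/10000⌋=57716; principal=185956-57716=128240; balance=3953173-128240=3824933
10. interest=⌊3824933·146/10000⌋=55844; principal=185956-55844=130112; balance=3824933-130112=3694821
11. interest=⌊3694821·146/10000⌋=53944; principal=185956-53944=132012; balance=3694821-132012=3562809
12. interest=⌊3562809·146/10000⌋=52017; principal=185956-52017=133939; balance=3562809-133939=3428870
13. interest=⌊3428870·146/10000⌋=50061; principal=185956-50061=135895; balance=3428870-135895=3292975
14. interest=⌊3292975·146/10000⌋=48077; principal=185956-48077=137879; balance=3292975-137879=3155096
15. interest=⌊3155096·146/10000⌋=46064; principal=185956-46064=139892; balance=3155096-139892=3015204
16. interest=⌊3015204·146/10000⌋=44021; principal=185956-44021=141935; balance=3015204-141935=2873269
17. interest=⌊2873269·146/10000⌋=41949; principal=185956-41949=144007; balance=2873269-144007=2729262
18. interest=⌊2729262·146/10000⌋=39847; principal=185956-39847=146109; balance=2729262-146109=2583153
19. interest=⌊2583153·146/10000⌋=37714; principal=185956-37714=148242; balance=2583153-148242=2434911
20. interest=⌊2434911·146/10000⌋=35549; principal=185956-35549=150407; balance=2434911-150407=2284504
21. interest=⌊2284504·146/10000⌋=33353; principal=185956-33353=152603; balance=2284504-152603=2131901
22. interest=⌊2131901·146/10000⌋=31125; principal=185956-31125=154831; balance=2131901-154831=1977070
23. interest=⌊1977070·146/10000⌋=28865; principal=185956-28865=157091; balance=1977070-157091=1819979
24. interest=⌊1819979·146/10000⌋=26571; principal=185956-26571=159385; balance=1819979-159385=1660594
25. interest=⌊1660594·146/10000⌋=24244; principal=185956-24244=161712; balance=1660594-161712=1498882
26. interest=⌊1498882·146/10000⌋=21883; principal=185956-21883=164073; balance=1498882-164073=1334809
27. interest=⌊1334809·146/10000⌋=19488; principal=185956-19488=166468; balance=1334809-166468=1168341
28. interest=⌊1168341·146/10000⌋=17057; principal=185956-17057=168899; balance=1168341-168899=999442
29. interest=⌊999442·146/10000⌋=14591; principal=185956-14591=171365; balance=999442-171365=828077
30. interest=⌊828077·146/10000⌋=12089; principal=185956-12089=173867; balance=828077-173867=654210
31. interest=⌊654210·146/10000⌋=9551; principal=185956-9551=176405; balance=654210-176405=477805
32. interest=⌊477805·146/10000⌋=6975; principal=185956-6975=178981; balance=477805-178981=298824
33. interest=⌊298824·146/10000⌋=4362; principal=185956-4362=181594; balance=298824-181594=117230
34. interest=⌊117230·146/10000⌋=1711; principal=min(185956-1711,117230)=117230; balance=117230-117230=0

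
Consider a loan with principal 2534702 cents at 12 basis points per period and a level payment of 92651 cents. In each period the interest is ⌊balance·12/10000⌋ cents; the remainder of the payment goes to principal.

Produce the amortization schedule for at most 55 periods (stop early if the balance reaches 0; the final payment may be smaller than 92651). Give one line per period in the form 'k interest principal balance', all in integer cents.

1 3041 89610 2445092
2 2934 89717 2355375
3 2826 89825 2265550
4 2718 89933 2175617
5 2610 90041 2085576
6 2502 90149 1995427
7 2394 90257 1905170
8 2286 90365 1814805
9 2177 90474 1724331
10 2069 90582 1633749
11 1960 90691 1543058
12 1851 90800 1452258
13 1742 90909 1361349
14 1633 91018 1270331
15 1524 91127 1179204
16 1415 91236 1087968
17 1305 91346 996622
18 1195 91456 905166
19 1086 91565 813601
20 976 91675 721926
21 866 91785 630141
22 756 91895 538246
23 645 92006 446240
24 535 92116 354124
25 424 92227 261897
26 314 92337 169560
27 203 92448 77112
28 92 77112 0

1. interest=⌊2534702·12/10000⌋=3041; principal=92651-3041=89610; balance=2534702-89610=2445092
2. interest=⌊2445092·12/10000⌋=2934; principal=92651-2934=89717; balance=2445092-89717=2355375
3. interest=⌊2355375·12/10000⌋=2826; principal=92651-2826=89825; balance=2355375-89825=2265550
4. interest=⌊2265550·12/10000⌋=2718; principal=92651-2718=89933; balance=2265550-89933=2175617
5. interest=⌊2175617·12/10000⌋=2610; principal=92651-2610=90041; balance=2175617-90041=2085576
6. interest=⌊2085576·12/10000⌋=2502; principal=92651-2502=90149; balance=2085576-90149=1995427
7. interest=⌊1995427·12/10000⌋=2394; principal=92651-2394=90257; balance=1995427-90257=1905170
8. interest=⌊1905170·12/10000⌋=2286; principal=92651-2286=90365; balance=1905170-90365=1814805
9. interest=⌊1814805·12/10000⌋=2177; principal=92651-2177=90474; balance=1814805-90474=1724331
10. interest=⌊1724331·12/10000⌋=2069; principal=92651-2069=90582; balance=1724331-90582=1633749
11. interest=⌊1633749·12/10000⌋=1960; principal=92651-1960=90691; balance=1633749-90691=1543058
12. interest=⌊1543058·12/10000⌋=1851; principal=92651-1851=90800; balance=1543058-90800=1452258
13. interest=⌊1452258·12/10000⌋=1742; principal=92651-1742=90909; balance=1452258-90909=1361349
14. interest=⌊1361349·12/10000⌋=1633; principal=92651-1633=91018; balance=1361349-91018=1270331
15. interest=⌊1270331·12/10000⌋=1524; principal=92651-1524=91127; balance=1270331-91127=1179204
16. interest=⌊1179204·12/10000⌋=1415; principal=92651-1415=91236; balance=1179204-91236=1087968
17. interest=⌊1087968·12/10000⌋=1305; principal=92651-1305=91346; balance=1087968-91346=996622
18. interest=⌊996622·12/10000⌋=1195; principal=92651-1195=91456; balance=996622-91456=905166
19. interest=⌊905166·12/10000⌋=1086; principal=92651-1086=91565; balance=905166-91565=813601
20. interest=⌊813601·12/10000⌋=976; principal=92651-976=91675; balance=813601-91675=721926
21. interest=⌊721926·12/10000⌋=866; principal=92651-866=91785; balance=721926-91785=630141
22. interest=⌊630141·12/10000⌋=756; principal=92651-756=91895; balance=630141-91895=538246
23. interest=⌊538246·12/10000⌋=645; principal=92651-645=92006; balance=538246-92006=446240
24. interest=⌊446240·12/10000⌋=535; principal=92651-535=92116; balance=446240-92116=354124
25. interest=⌊354124·12/10000⌋=424; principal=92651-424=92227; balance=354124-92227=261897
26. interest=⌊261897·12/10000⌋=314; principal=92651-314=92337; balance=261897-92337=169560
27. interest=⌊169560·12/10000⌋=203; principal=92651-203=92448; balance=169560-92448=77112
28. interest=⌊77112·12/10000⌋=92; principal=min(92651-92,77112)=77112; balance=77112-77112=0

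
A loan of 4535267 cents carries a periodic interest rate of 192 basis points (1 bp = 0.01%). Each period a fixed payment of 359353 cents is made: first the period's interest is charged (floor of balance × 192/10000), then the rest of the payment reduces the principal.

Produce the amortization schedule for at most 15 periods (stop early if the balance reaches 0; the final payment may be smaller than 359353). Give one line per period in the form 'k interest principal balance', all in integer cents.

1. interest=⌊4535267·192/10000⌋=87077; principal=359353-87077=272276; balance=4535267-272276=4262991
2. interest=⌊4262991·192/10000⌋=81849; principal=359353-81849=277504; balance=4262991-277504=3985487
3. interest=⌊3985487·192/10000⌋=76521; principal=359353-76521=282832; balance=3985487-282832=3702655
4. interest=⌊3702655·192/10000⌋=71090; principal=359353-71090=288263; balance=3702655-288263=3414392
5. interest=⌊3414392·192/10000⌋=65556; principal=359353-65556=293797; balance=3414392-293797=3120595
6. interest=⌊3120595·192/10000⌋=59915; principal=359353-59915=299438; balance=3120595-299438=2821157
7. interest=⌊2821157·192/10000⌋=54166; principal=359353-54166=305187; balance=2821157-305187=2515970
8. interest=⌊2515970·192/10000⌋=48306; principal=359353-48306=311047; balance=2515970-311047=2204923
9. interest=⌊2204923·192/10000⌋=42334; principal=359353-42334=317019; balance=2204923-317019=1887904
10. interest=⌊1887904·192/10000⌋=36247; principal=359353-36247=323106; balance=1887904-323106=1564798
11. interest=⌊1564798·192/10000⌋=30044; principal=359353-30044=329309; balance=1564798-329309=1235489
12. interest=⌊1235489·192/10000⌋=23721; principal=359353-23721=335632; balance=1235489-335632=899857
13. interest=⌊899857·192/10000⌋=17277; principal=359353-17277=342076; balance=899857-342076=557781
14. interest=⌊557781·192/10000⌋=10709; principal=359353-10709=348644; balance=557781-348644=209137
15. interest=⌊209137·192/10000⌋=4015; principal=min(359353-4015,209137)=209137; balance=209137-209137=0

1 87077 272276 4262991
2 81849 277504 3985487
3 76521 282832 3702655
4 71090 288263 3414392
5 65556 293797 3120595
6 59915 299438 2821157
7 54166 305187 2515970
8 48306 311047 2204923
9 42334 317019 1887904
10 36247 323106 1564798
11 30044 329309 1235489
12 23721 335632 899857
13 17277 342076 557781
14 10709 348644 209137
15 4015 209137 0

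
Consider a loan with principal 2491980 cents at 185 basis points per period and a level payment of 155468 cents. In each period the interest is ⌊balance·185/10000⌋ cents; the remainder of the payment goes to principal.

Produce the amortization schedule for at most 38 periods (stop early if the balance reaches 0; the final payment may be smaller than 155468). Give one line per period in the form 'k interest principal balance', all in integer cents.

1. interest=⌊2491980·185/10000⌋=46101; principal=155468-46101=109367; balance=2491980-109367=2382613
2. interest=⌊2382613·185/10000⌋=44078; principal=155468-44078=111390; balance=2382613-111390=2271223
3. interest=⌊2271223·185/10000⌋=42017; principal=155468-42017=113451; balance=2271223-113451=2157772
4. interest=⌊2157772·185/10000⌋=39918; principal=155468-39918=115550; balance=2157772-115550=2042222
5. interest=⌊2042222·185/10000⌋=37781; principal=155468-37781=117687; balance=2042222-117687=1924535
6. interest=⌊1924535·185/10000⌋=35603; principal=155468-35603=119865; balance=1924535-119865=1804670
7. interest=⌊1804670·185/10000⌋=33386; principal=155468-33386=122082; balance=1804670-122082=1682588
8. interest=⌊1682588·185/10000⌋=31127; principal=155468-31127=124341; balance=1682588-124341=1558247
9. interest=⌊1558247·185/10000⌋=28827; principal=155468-28827=126641; balance=1558247-126641=1431606
10. interest=⌊1431606·185/10000⌋=26484; principal=155468-26484=128984; balance=1431606-128984=1302622
11. interest=⌊1302622·185/10000⌋=24098; principal=155468-24098=131370; balance=1302622-131370=1171252
12. interest=⌊1171252·185/10000⌋=21668; principal=155468-21668=133800; balance=1171252-133800=1037452
13. interest=⌊1037452·185/10000⌋=19192; principal=155468-19192=136276; balance=1037452-136276=901176
14. interest=⌊901176·185/10000⌋=16671; principal=155468-16671=138797; balance=901176-138797=762379
15. interest=⌊762379·185/10000⌋=14104; principal=155468-14104=141364; balance=762379-141364=621015
16. interest=⌊621015·185/10000⌋=11488; principal=155468-11488=143980; balance=621015-143980=477035
17. interest=⌊477035·185/10000⌋=8825; principal=155468-8825=146643; balance=477035-146643=330392
18. interest=⌊330392·185/10000⌋=6112; principal=155468-6112=149356; balance=330392-149356=181036
19. interest=⌊181036·185/10000⌋=3349; principal=155468-3349=152119; balance=181036-152119=28917
20. interest=⌊28917·185/10000⌋=534; principal=min(155468-534,28917)=28917; balance=28917-28917=0

1 46101 109367 2382613
2 44078 111390 2271223
3 42017 113451 2157772
4 39918 115550 2042222
5 37781 117687 1924535
6 35603 119865 1804670
7 33386 122082 1682588
8 31127 124341 1558247
9 28827 126641 1431606
10 26484 128984 1302622
11 24098 131370 1171252
12 21668 133800 1037452
13 19192 136276 901176
14 16671 138797 762379
15 14104 141364 621015
16 11488 143980 477035
17 8825 146643 330392
18 6112 149356 181036
19 3349 152119 28917
20 534 28917 0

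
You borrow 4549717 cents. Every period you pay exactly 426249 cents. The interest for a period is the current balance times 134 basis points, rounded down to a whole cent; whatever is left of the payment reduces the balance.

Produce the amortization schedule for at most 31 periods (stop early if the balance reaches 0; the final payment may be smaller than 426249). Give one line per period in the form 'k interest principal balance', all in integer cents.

1 60966 365283 4184434
2 56071 370178 3814256
3 51111 375138 3439118
4 46084 380165 3058953
5 40989 385260 2673693
6 35827 390422 2283271
7 30595 395654 1887617
8 25294 400955 1486662
9 19921 406328 1080334
10 14476 411773 668561
11 8958 417291 251270
12 3367 251270 0

1. interest=⌊4549717·134/10000⌋=60966; principal=426249-60966=365283; balance=4549717-365283=4184434
2. interest=⌊4184434·134/10000⌋=56071; principal=426249-56071=370178; balance=4184434-370178=3814256
3. interest=⌊3814256·134/10000⌋=51111; principal=426249-51111=375138; balance=3814256-375138=3439118
4. interest=⌊3439118·134/10000⌋=46084; principal=426249-46084=380165; balance=3439118-380165=3058953
5. interest=⌊3058953·134/10000⌋=40989; principal=426249-40989=385260; balance=3058953-385260=2673693
6. interest=⌊2673693·134/10000⌋=35827; principal=426249-35827=390422; balance=2673693-390422=2283271
7. interest=⌊2283271·134/10000⌋=30595; principal=426249-30595=395654; balance=2283271-395654=1887617
8. interest=⌊1887617·134/10000⌋=25294; principal=426249-25294=400955; balance=1887617-400955=1486662
9. interest=⌊1486662·134/10000⌋=19921; principal=426249-19921=406328; balance=1486662-406328=1080334
10. interest=⌊1080334·134/10000⌋=14476; principal=426249-14476=411773; balance=1080334-411773=668561
11. interest=⌊668561·134/10000⌋=8958; principal=426249-8958=417291; balance=668561-417291=251270
12. interest=⌊251270·134/10000⌋=3367; principal=min(426249-3367,251270)=251270; balance=251270-251270=0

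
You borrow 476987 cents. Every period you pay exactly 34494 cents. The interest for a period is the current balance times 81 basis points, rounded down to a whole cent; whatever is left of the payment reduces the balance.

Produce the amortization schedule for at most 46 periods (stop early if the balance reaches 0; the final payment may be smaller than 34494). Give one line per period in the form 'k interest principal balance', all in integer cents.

1 3863 30631 446356
2 3615 30879 415477
3 3365 31129 384348
4 3113 31381 352967
5 2859 31635 321332
6 2602 31892 289440
7 2344 32150 257290
8 2084 32410 224880
9 1821 32673 192207
10 1556 32938 159269
11 1290 33204 126065
12 1021 33473 92592
13 749 33745 58847
14 476 34018 24829
15 201 24829 0

1. interest=⌊476987·81/10000⌋=3863; principal=34494-3863=30631; balance=476987-30631=446356
2. interest=⌊446356·81/10000⌋=3615; principal=34494-3615=30879; balance=446356-30879=415477
3. interest=⌊415477·81/10000⌋=3365; principal=34494-3365=31129; balance=415477-31129=384348
4. interest=⌊384348·81/10000⌋=3113; principal=34494-3113=31381; balance=384348-31381=352967
5. interest=⌊352967·81/10000⌋=2859; principal=34494-2859=31635; balance=352967-31635=321332
6. interest=⌊321332·81/10000⌋=2602; principal=34494-2602=31892; balance=321332-31892=289440
7. interest=⌊289440·81/10000⌋=2344; principal=34494-2344=32150; balance=289440-32150=257290
8. interest=⌊257290·81/10000⌋=2084; principal=34494-2084=32410; balance=257290-32410=224880
9. interest=⌊224880·81/10000⌋=1821; principal=34494-1821=32673; balance=224880-32673=192207
10. interest=⌊192207·81/10000⌋=1556; principal=34494-1556=32938; balance=192207-32938=159269
11. interest=⌊159269·81/10000⌋=1290; principal=34494-1290=33204; balance=159269-33204=126065
12. interest=⌊126065·81/10000⌋=1021; principal=34494-1021=33473; balance=126065-33473=92592
13. interest=⌊92592·81/10000⌋=749; principal=34494-749=33745; balance=92592-33745=58847
14. interest=⌊58847·81/10000⌋=476; principal=34494-476=34018; balance=58847-34018=24829
15. interest=⌊24829·81/10000⌋=201; principal=min(34494-201,24829)=24829; balance=24829-24829=0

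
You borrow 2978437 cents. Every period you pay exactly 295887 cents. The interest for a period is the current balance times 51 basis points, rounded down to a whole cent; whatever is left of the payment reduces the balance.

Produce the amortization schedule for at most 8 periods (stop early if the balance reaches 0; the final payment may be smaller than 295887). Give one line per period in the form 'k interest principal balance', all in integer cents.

1 15190 280697 2697740
2 13758 282129 2415611
3 12319 283568 2132043
4 10873 285014 1847029
5 9419 286468 1560561
6 7958 287929 1272632
7 6490 289397 983235
8 5014 290873 692362

1. interest=⌊2978437·51/10000⌋=15190; principal=295887-15190=280697; balance=2978437-280697=2697740
2. interest=⌊2697740·51/10000⌋=13758; principal=295887-13758=282129; balance=2697740-282129=2415611
3. interest=⌊2415611·51/10000⌋=12319; principal=295887-12319=283568; balance=2415611-283568=2132043
4. interest=⌊2132043·51/10000⌋=10873; principal=295887-10873=285014; balance=2132043-285014=1847029
5. interest=⌊1847029·51/10000⌋=9419; principal=295887-9419=286468; balance=1847029-286468=1560561
6. interest=⌊1560561·51/10000⌋=7958; principal=295887-7958=287929; balance=1560561-287929=1272632
7. interest=⌊1272632·51/10000⌋=6490; principal=295887-6490=289397; balance=1272632-289397=983235
8. interest=⌊983235·51/10000⌋=5014; principal=295887-5014=290873; balance=983235-290873=692362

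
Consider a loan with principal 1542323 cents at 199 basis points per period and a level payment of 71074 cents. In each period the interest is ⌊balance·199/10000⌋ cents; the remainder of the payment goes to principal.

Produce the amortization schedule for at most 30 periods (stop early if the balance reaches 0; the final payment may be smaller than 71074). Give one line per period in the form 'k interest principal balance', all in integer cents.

1 30692 40382 1501941
2 29888 41186 1460755
3 29069 42005 1418750
4 28233 42841 1375909
5 27380 43694 1332215
6 26511 44563 1287652
7 25624 45450 1242202
8 24719 46355 1195847
9 23797 47277 1148570
10 22856 48218 1100352
11 21897 49177 1051175
12 20918 50156 1001019
13 19920 51154 949865
14 18902 52172 897693
15 17864 53210 844483
16 16805 54269 790214
17 15725 55349 734865
18 14623 56451 678414
19 13500 57574 620840
20 12354 58720 562120
21 11186 59888 502232
22 9994 61080 441152
23 8778 62296 378856
24 7539 63535 315321
25 6274 64800 250521
26 4985 66089 184432
27 3670 67404 117028
28 2328 68746 48282
29 960 48282 0

1. interest=⌊1542323·199/10000⌋=30692; principal=71074-30692=40382; balance=1542323-40382=1501941
2. interest=⌊1501941·199/10000⌋=29888; principal=71074-29888=41186; balance=1501941-41186=1460755
3. interest=⌊1460755·199/10000⌋=29069; principal=71074-29069=42005; balance=1460755-42005=1418750
4. interest=⌊1418750·199/10000⌋=28233; principal=71074-28233=42841; balance=1418750-42841=1375909
5. interest=⌊1375909·199/10000⌋=27380; principal=71074-27380=43694; balance=1375909-43694=1332215
6. interest=⌊1332215·199/10000⌋=26511; principal=71074-26511=44563; balance=1332215-44563=1287652
7. interest=⌊1287652·199/10000⌋=25624; principal=71074-25624=45450; balance=1287652-45450=1242202
8. interest=⌊1242202·199/10000⌋=24719; principal=71074-24719=46355; balance=1242202-46355=1195847
9. interest=⌊1195847·199/10000⌋=23797; principal=71074-23797=47277; balance=1195847-47277=1148570
10. interest=⌊1148570·199/10000⌋=22856; principal=71074-22856=48218; balance=1148570-48218=1100352
11. interest=⌊1100352·199/10000⌋=21897; principal=71074-21897=49177; balance=1100352-49177=1051175
12. interest=⌊1051175·199/10000⌋=20918; principal=71074-20918=50156; balance=1051175-50156=1001019
13. interest=⌊1001019·199/10000⌋=19920; principal=71074-19920=51154; balance=1001019-51154=949865
14. interest=⌊949865·199/10000⌋=18902; principal=71074-18902=52172; balance=949865-52172=897693
15. interest=⌊897693·199/10000⌋=17864; principal=71074-17864=53210; balance=897693-53210=844483
16. interest=⌊844483·199/10000⌋=16805; principal=71074-16805=54269; balance=844483-54269=790214
17. interest=⌊790214·199/10000⌋=15725; principal=71074-15725=55349; balance=790214-55349=734865
18. interest=⌊734865·199/10000⌋=14623; principal=71074-14623=56451; balance=734865-56451=678414
19. interest=⌊678414·199/10000⌋=13500; principal=71074-13500=57574; balance=678414-57574=620840
20. interest=⌊620840·199/10000⌋=12354; principal=71074-12354=58720; balance=620840-58720=562120
21. interest=⌊562120·199/10000⌋=11186; principal=71074-11186=59888; balance=562120-59888=502232
22. interest=⌊502232·199/10000⌋=9994; principal=71074-9994=61080; balance=502232-61080=441152
23. interest=⌊441152·199/10000⌋=8778; principal=71074-8778=62296; balance=441152-62296=378856
24. interest=⌊378856·199/10000⌋=7539; principal=71074-7539=63535; balance=378856-63535=315321
25. interest=⌊315321·199/10000⌋=6274; principal=71074-6274=64800; balance=315321-64800=250521
26. interest=⌊250521·199/10000⌋=4985; principal=71074-4985=66089; balance=250521-66089=184432
27. interest=⌊184432·199/10000⌋=3670; principal=71074-3670=67404; balance=184432-67404=117028
28. interest=⌊117028·199/10000⌋=2328; principal=71074-2328=68746; balance=117028-68746=48282
29. interest=⌊48282·199/10000⌋=960; principal=min(71074-960,48282)=48282; balance=48282-48282=0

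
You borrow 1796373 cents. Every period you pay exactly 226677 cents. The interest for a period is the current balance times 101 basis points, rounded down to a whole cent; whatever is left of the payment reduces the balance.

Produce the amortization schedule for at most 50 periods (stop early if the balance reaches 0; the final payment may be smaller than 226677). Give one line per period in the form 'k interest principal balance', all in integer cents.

1. interest=⌊1796373·101/10000⌋=18143; principal=226677-18143=208534; balance=1796373-208534=1587839
2. interest=⌊1587839·101/10000⌋=16037; principal=226677-16037=210640; balance=1587839-210640=1377199
3. interest=⌊1377199·101/10000⌋=13909; principal=226677-13909=212768; balance=1377199-212768=1164431
4. interest=⌊1164431·101/10000⌋=11760; principal=226677-11760=214917; balance=1164431-214917=949514
5. interest=⌊949514·101/10000⌋=9590; principal=226677-9590=217087; balance=949514-217087=732427
6. interest=⌊732427·101/10000⌋=7397; principal=226677-7397=219280; balance=732427-219280=513147
7. interest=⌊513147·101/10000⌋=5182; principal=226677-5182=221495; balance=513147-221495=291652
8. interest=⌊291652·101/10000⌋=2945; principal=226677-2945=223732; balance=291652-223732=67920
9. interest=⌊67920·101/10000⌋=685; principal=min(226677-685,67920)=67920; balance=67920-67920=0

1 18143 208534 1587839
2 16037 210640 1377199
3 13909 212768 1164431
4 11760 214917 949514
5 9590 217087 732427
6 7397 219280 513147
7 5182 221495 291652
8 2945 223732 67920
9 685 67920 0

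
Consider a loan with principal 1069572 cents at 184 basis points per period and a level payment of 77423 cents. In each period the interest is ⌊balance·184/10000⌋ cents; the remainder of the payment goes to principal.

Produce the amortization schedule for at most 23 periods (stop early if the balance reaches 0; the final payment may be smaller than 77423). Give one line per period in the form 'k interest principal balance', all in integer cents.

1. interest=⌊1069572·184/10000⌋=19680; principal=77423-19680=57743; balance=1069572-57743=1011829
2. interest=⌊1011829·184/10000⌋=18617; principal=77423-18617=58806; balance=1011829-58806=953023
3. interest=⌊953023·184/10000⌋=17535; principal=77423-17535=59888; balance=953023-59888=893135
4. interest=⌊893135·184/10000⌋=16433; principal=77423-16433=60990; balance=893135-60990=832145
5. interest=⌊832145·184/10000⌋=15311; principal=77423-15311=62112; balance=832145-62112=770033
6. interest=⌊770033·184/10000⌋=14168; principal=77423-14168=63255; balance=770033-63255=706778
7. interest=⌊706778·184/10000⌋=13004; principal=77423-13004=64419; balance=706778-64419=642359
8. interest=⌊642359·184/10000⌋=11819; principal=77423-11819=65604; balance=642359-65604=576755
9. interest=⌊576755·184/10000⌋=10612; principal=77423-10612=66811; balance=576755-66811=509944
10. interest=⌊509944·184/10000⌋=9382; principal=77423-9382=68041; balance=509944-68041=441903
11. interest=⌊441903·184/10000⌋=8131; principal=77423-8131=69292; balance=441903-69292=372611
12. interest=⌊372611·184/10000⌋=6856; principal=77423-6856=70567; balance=372611-70567=302044
13. interest=⌊302044·184/10000⌋=5557; principal=77423-5557=71866; balance=302044-71866=230178
14. interest=⌊230178·184/10000⌋=4235; principal=77423-4235=73188; balance=230178-73188=156990
15. interest=⌊156990·184/10000⌋=2888; principal=77423-2888=74535; balance=156990-74535=82455
16. interest=⌊82455·184/10000⌋=1517; principal=77423-1517=75906; balance=82455-75906=6549
17. interest=⌊6549·184/10000⌋=120; principal=min(77423-120,6549)=6549; balance=6549-6549=0

1 19680 57743 1011829
2 18617 58806 953023
3 17535 59888 893135
4 16433 60990 832145
5 15311 62112 770033
6 14168 63255 706778
7 13004 64419 642359
8 11819 65604 576755
9 10612 66811 509944
10 9382 68041 441903
11 8131 69292 372611
12 6856 70567 302044
13 5557 71866 230178
14 4235 73188 156990
15 2888 74535 82455
16 1517 75906 6549
17 120 6549 0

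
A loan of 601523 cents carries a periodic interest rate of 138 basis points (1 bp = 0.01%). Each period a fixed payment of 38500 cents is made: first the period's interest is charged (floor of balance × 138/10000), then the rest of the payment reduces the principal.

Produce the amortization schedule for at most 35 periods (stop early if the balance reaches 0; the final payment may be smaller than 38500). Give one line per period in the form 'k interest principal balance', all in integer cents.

1. interest=⌊601523·138/10000⌋=8301; principal=38500-8301=30199; balance=601523-30199=571324
2. interest=⌊571324·138/10000⌋=7884; principal=38500-7884=30616; balance=571324-30616=540708
3. interest=⌊540708·138/10000⌋=7461; principal=38500-7461=31039; balance=540708-31039=509669
4. interest=⌊509669·138/10000⌋=7033; principal=38500-7033=31467; balance=509669-31467=478202
5. interest=⌊478202·138/10000⌋=6599; principal=38500-6599=31901; balance=478202-31901=446301
6. interest=⌊446301·138/10000⌋=6158; principal=38500-6158=32342; balance=446301-32342=413959
7. interest=⌊413959·138/10000⌋=5712; principal=38500-5712=32788; balance=413959-32788=381171
8. interest=⌊381171·138/10000⌋=5260; principal=38500-5260=33240; balance=381171-33240=347931
9. interest=⌊347931·138/10000⌋=4801; principal=38500-4801=33699; balance=347931-33699=314232
10. interest=⌊314232·138/10000⌋=4336; principal=38500-4336=34164; balance=314232-34164=280068
11. interest=⌊280068·138/10000⌋=3864; principal=38500-3864=34636; balance=280068-34636=245432
12. interest=⌊245432·138/10000⌋=3386; principal=38500-3386=35114; balance=245432-35114=210318
13. interest=⌊210318·138/10000⌋=2902; principal=38500-2902=35598; balance=210318-35598=174720
14. interest=⌊174720·138/10000⌋=2411; principal=38500-2411=36089; balance=174720-36089=138631
15. interest=⌊138631·138/10000⌋=1913; principal=38500-1913=36587; balance=138631-36587=102044
16. interest=⌊102044·138/10000⌋=1408; principal=38500-1408=37092; balance=102044-37092=64952
17. interest=⌊64952·138/10000⌋=896; principal=38500-896=37604; balance=64952-37604=27348
18. interest=⌊27348·138/10000⌋=377; principal=min(38500-377,27348)=27348; balance=27348-27348=0

1 8301 30199 571324
2 7884 30616 540708
3 7461 31039 509669
4 7033 31467 478202
5 6599 31901 446301
6 6158 32342 413959
7 5712 32788 381171
8 5260 33240 347931
9 4801 33699 314232
10 4336 34164 280068
11 3864 34636 245432
12 3386 35114 210318
13 2902 35598 174720
14 2411 36089 138631
15 1913 36587 102044
16 1408 37092 64952
17 896 37604 27348
18 377 27348 0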